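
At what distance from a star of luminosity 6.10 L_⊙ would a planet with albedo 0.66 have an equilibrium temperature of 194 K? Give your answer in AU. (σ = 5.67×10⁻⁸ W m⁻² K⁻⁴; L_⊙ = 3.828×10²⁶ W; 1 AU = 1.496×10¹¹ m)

d ≈ 2.96 AU

L = 6.10 × 3.828×10²⁶ = 2.34×10²⁷ W.
From T_eq⁴ = L(1−A)/(16πσd²): d = √[L(1−A)/(16πσT_eq⁴)].
d = √[2.34×10²⁷ × 0.34 / (16π × 5.67×10⁻⁸ × (194)⁴)] = 4.43×10¹¹ m = 2.96 AU.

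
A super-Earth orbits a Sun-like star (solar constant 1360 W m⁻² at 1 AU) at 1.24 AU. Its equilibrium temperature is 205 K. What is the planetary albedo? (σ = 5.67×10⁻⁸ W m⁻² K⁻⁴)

Flux at 1.24 AU: S = 1360/1.24² = 884 W m⁻².
From T_eq⁴ = S(1−A)/(4σ): 1−A = 4σT_eq⁴/S.
1−A = 4 × 5.67×10⁻⁸ × (205)⁴ / 884 = 0.453.

A ≈ 0.55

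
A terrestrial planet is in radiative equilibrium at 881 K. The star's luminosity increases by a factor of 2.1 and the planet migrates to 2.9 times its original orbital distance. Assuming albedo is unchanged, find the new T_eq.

T_eq ∝ L^(1/4) · d^(−1/2).
T′ = 881 × 2.1^(1/4) / 2.9^(1/2) = 623 K.

T_eq ≈ 623 K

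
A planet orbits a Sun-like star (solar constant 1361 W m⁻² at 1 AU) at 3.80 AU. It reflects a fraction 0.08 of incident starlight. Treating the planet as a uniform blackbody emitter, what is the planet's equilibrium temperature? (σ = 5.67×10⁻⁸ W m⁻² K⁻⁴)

Flux at 3.80 AU: S = 1361/3.80² = 94.3 W m⁻².
Energy balance: absorbed = emitted ⇒ πR²·S(1−A) = 4πR²·σT_eq⁴, so T_eq⁴ = S(1−A)/(4σ).
T_eq = [94.3 × 0.92 / (4 × 5.67×10⁻⁸)]^(1/4) = (3.82×10⁸)^(1/4) = 140 K.

T_eq ≈ 140 K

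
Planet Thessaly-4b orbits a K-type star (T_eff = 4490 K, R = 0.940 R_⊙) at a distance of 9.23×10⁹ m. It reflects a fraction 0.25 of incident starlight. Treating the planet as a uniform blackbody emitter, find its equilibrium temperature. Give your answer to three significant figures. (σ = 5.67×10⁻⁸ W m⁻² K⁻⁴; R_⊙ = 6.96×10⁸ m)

R_⋆ = 0.940 × 6.96×10⁸ = 6.54×10⁸ m.
L = 4πR_⋆²σT_⋆⁴ = 4π(6.54×10⁸)² × 5.67×10⁻⁸ × (4490)⁴ = 1.24×10²⁶ W.
S = L/(4πd²) = 1.16×10⁵ W m⁻².
Energy balance: absorbed = emitted ⇒ πR²·S(1−A) = 4πR²·σT_eq⁴, so T_eq⁴ = S(1−A)/(4σ).
T_eq = [1.16×10⁵ × 0.75 / (4 × 5.67×10⁻⁸)]^(1/4) = (3.83×10¹¹)^(1/4) = 787 K.

T_eq ≈ 787 K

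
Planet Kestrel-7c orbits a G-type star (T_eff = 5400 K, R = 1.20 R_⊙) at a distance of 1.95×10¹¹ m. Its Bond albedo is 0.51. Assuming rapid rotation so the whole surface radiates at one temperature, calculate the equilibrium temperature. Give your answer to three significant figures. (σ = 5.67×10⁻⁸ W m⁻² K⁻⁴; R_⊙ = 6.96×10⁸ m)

T_eq ≈ 209 K

R_⋆ = 1.20 × 6.96×10⁸ = 8.35×10⁸ m.
L = 4πR_⋆²σT_⋆⁴ = 4π(8.35×10⁸)² × 5.67×10⁻⁸ × (5400)⁴ = 4.23×10²⁶ W.
S = L/(4πd²) = 884 W m⁻².
Energy balance: absorbed = emitted ⇒ πR²·S(1−A) = 4πR²·σT_eq⁴, so T_eq⁴ = S(1−A)/(4σ).
T_eq = [884 × 0.49 / (4 × 5.67×10⁻⁸)]^(1/4) = (1.91×10⁹)^(1/4) = 209 K.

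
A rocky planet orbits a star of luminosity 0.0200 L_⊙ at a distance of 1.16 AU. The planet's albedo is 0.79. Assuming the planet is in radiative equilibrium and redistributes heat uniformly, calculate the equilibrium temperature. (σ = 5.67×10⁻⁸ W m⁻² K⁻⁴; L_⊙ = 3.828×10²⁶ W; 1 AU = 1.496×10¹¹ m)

d = 1.16 AU = 1.74×10¹¹ m.
L = 0.0200 × 3.828×10²⁶ = 7.66×10²⁴ W.
Flux: S = L/(4πd²) = 7.66×10²⁴/(4π×(1.74×10¹¹)²) = 20.2 W m⁻².
Energy balance: absorbed = emitted ⇒ πR²·S(1−A) = 4πR²·σT_eq⁴, so T_eq⁴ = S(1−A)/(4σ).
T_eq = [20.2 × 0.21 / (4 × 5.67×10⁻⁸)]^(1/4) = (1.87×10⁷)^(1/4) = 65.8 K.

T_eq ≈ 65.8 K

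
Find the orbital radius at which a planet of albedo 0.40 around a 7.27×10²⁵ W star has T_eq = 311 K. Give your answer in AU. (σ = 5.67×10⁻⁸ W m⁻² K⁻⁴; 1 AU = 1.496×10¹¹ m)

d ≈ 0.270 AU

From T_eq⁴ = L(1−A)/(16πσd²): d = √[L(1−A)/(16πσT_eq⁴)].
d = √[7.27×10²⁵ × 0.60 / (16π × 5.67×10⁻⁸ × (311)⁴)] = 4.04×10¹⁰ m = 0.270 AU.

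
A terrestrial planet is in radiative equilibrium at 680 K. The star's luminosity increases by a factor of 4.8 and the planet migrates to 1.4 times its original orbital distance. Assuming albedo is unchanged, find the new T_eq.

T_eq ≈ 851 K

T_eq ∝ L^(1/4) · d^(−1/2).
T′ = 680 × 4.8^(1/4) / 1.4^(1/2) = 851 K.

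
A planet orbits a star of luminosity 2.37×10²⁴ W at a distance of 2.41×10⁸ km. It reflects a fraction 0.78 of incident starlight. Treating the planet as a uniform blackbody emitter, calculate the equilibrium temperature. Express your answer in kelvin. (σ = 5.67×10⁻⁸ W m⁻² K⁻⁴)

T_eq ≈ 42.1 K

d = 2.41×10⁸ km = 2.41×10¹¹ m.
Flux: S = L/(4πd²) = 2.37×10²⁴/(4π×(2.41×10¹¹)²) = 3.25 W m⁻².
Energy balance: absorbed = emitted ⇒ πR²·S(1−A) = 4πR²·σT_eq⁴, so T_eq⁴ = S(1−A)/(4σ).
T_eq = [3.25 × 0.22 / (4 × 5.67×10⁻⁸)]^(1/4) = (3.15×10⁶)^(1/4) = 42.1 K.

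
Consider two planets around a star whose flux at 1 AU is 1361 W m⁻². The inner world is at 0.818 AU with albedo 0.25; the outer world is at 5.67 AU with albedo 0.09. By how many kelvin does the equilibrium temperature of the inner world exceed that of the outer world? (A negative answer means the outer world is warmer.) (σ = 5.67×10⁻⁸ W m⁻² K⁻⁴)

T_eq = [S₀(1−A)/(4σd²)]^(1/4), so T ∝ (1−A)^(1/4) / √d.
T₁ = [1361×0.75/(4×5.67×10⁻⁸×0.818²)]^(1/4) = 286.38 K.
T₂ = [1361×0.91/(4×5.67×10⁻⁸×5.67²)]^(1/4) = 114.16 K.

ΔT ≈ 172.2 K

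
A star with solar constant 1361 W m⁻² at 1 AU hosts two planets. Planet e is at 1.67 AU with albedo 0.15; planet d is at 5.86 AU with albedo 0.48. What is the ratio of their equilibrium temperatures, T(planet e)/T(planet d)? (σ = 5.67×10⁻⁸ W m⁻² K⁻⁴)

T₁/T₂ ≈ 2.118

T_eq = [S₀(1−A)/(4σd²)]^(1/4), so T ∝ (1−A)^(1/4) / √d.
T₁ = [1361×0.85/(4×5.67×10⁻⁸×1.67²)]^(1/4) = 206.80 K.
T₂ = [1361×0.52/(4×5.67×10⁻⁸×5.86²)]^(1/4) = 97.64 K.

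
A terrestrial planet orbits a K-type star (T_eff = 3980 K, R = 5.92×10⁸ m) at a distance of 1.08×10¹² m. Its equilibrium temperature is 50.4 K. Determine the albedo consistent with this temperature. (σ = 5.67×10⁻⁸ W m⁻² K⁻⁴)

A ≈ 0.66

L = 4πR_⋆²σT_⋆⁴ = 4π(5.92×10⁸)² × 5.67×10⁻⁸ × (3980)⁴ = 6.27×10²⁵ W.
S = L/(4πd²) = 4.27 W m⁻².
From T_eq⁴ = S(1−A)/(4σ): 1−A = 4σT_eq⁴/S.
1−A = 4 × 5.67×10⁻⁸ × (50.4)⁴ / 4.27 = 0.342.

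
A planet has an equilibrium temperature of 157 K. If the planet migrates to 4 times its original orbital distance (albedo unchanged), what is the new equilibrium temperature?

T_eq ∝ L^(1/4) · d^(−1/2).
T′ = 157 / 4^(1/2) = 78.5 K.

T_eq ≈ 78.5 K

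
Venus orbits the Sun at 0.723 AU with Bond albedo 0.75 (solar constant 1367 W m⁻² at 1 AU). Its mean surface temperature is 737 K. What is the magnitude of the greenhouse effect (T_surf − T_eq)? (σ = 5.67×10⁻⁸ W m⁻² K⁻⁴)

S = 1367/0.723² = 2615 W m⁻².
T_eq = [S(1−A)/(4σ)]^(1/4) = [2615×0.25/(4×5.67×10⁻⁸)]^(1/4) = 231.7 K.
ΔT = T_surf − T_eq = 737 − 231.7.

ΔT ≈ 505.3 K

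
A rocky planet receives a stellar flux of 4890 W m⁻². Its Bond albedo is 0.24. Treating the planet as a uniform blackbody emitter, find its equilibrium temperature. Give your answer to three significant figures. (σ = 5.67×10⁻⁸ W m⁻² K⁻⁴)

T_eq ≈ 358 K

Energy balance: absorbed = emitted ⇒ πR²·S(1−A) = 4πR²·σT_eq⁴, so T_eq⁴ = S(1−A)/(4σ).
T_eq = [4890 × 0.76 / (4 × 5.67×10⁻⁸)]^(1/4) = (1.64×10¹⁰)^(1/4) = 358 K.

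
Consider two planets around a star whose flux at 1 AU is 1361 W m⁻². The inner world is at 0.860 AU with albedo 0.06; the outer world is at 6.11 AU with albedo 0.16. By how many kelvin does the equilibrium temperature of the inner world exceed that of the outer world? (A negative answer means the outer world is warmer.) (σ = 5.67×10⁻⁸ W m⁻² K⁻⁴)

ΔT ≈ 187.7 K

T_eq = [S₀(1−A)/(4σd²)]^(1/4), so T ∝ (1−A)^(1/4) / √d.
T₁ = [1361×0.94/(4×5.67×10⁻⁸×0.860²)]^(1/4) = 295.52 K.
T₂ = [1361×0.84/(4×5.67×10⁻⁸×6.11²)]^(1/4) = 107.80 K.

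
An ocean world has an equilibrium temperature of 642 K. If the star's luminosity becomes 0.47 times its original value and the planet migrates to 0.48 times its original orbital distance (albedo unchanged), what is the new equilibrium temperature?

T_eq ≈ 767 K

T_eq ∝ L^(1/4) · d^(−1/2).
T′ = 642 × 0.47^(1/4) / 0.48^(1/2) = 767 K.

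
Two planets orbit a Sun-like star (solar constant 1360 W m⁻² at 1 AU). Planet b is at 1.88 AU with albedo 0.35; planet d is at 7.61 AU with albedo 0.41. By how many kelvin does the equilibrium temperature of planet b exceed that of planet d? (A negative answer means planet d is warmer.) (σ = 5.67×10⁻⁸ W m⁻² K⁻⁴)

T_eq = [S₀(1−A)/(4σd²)]^(1/4), so T ∝ (1−A)^(1/4) / √d.
T₁ = [1360×0.65/(4×5.67×10⁻⁸×1.88²)]^(1/4) = 182.23 K.
T₂ = [1360×0.59/(4×5.67×10⁻⁸×7.61²)]^(1/4) = 88.41 K.

ΔT ≈ 93.8 K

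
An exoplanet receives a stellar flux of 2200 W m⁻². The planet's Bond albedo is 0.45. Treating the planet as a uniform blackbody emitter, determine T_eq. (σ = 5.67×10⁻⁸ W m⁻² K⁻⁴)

Energy balance: absorbed = emitted ⇒ πR²·S(1−A) = 4πR²·σT_eq⁴, so T_eq⁴ = S(1−A)/(4σ).
T_eq = [2200 × 0.55 / (4 × 5.67×10⁻⁸)]^(1/4) = (5.34×10⁹)^(1/4) = 270 K.

T_eq ≈ 270 K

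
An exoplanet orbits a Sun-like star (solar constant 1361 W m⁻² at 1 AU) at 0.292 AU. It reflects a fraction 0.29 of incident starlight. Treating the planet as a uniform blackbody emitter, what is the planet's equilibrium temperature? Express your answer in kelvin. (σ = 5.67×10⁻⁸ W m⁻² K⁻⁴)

Flux at 0.292 AU: S = 1361/0.292² = 1.60×10⁴ W m⁻².
Energy balance: absorbed = emitted ⇒ πR²·S(1−A) = 4πR²·σT_eq⁴, so T_eq⁴ = S(1−A)/(4σ).
T_eq = [1.60×10⁴ × 0.71 / (4 × 5.67×10⁻⁸)]^(1/4) = (5.00×10¹⁰)^(1/4) = 473 K.

T_eq ≈ 473 K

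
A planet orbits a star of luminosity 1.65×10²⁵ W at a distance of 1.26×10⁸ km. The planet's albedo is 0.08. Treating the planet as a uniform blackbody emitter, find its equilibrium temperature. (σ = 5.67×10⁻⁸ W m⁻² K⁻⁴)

T_eq ≈ 135 K

d = 1.26×10⁸ km = 1.26×10¹¹ m.
Flux: S = L/(4πd²) = 1.65×10²⁵/(4π×(1.26×10¹¹)²) = 82.7 W m⁻².
Energy balance: absorbed = emitted ⇒ πR²·S(1−A) = 4πR²·σT_eq⁴, so T_eq⁴ = S(1−A)/(4σ).
T_eq = [82.7 × 0.92 / (4 × 5.67×10⁻⁸)]^(1/4) = (3.35×10⁸)^(1/4) = 135 K.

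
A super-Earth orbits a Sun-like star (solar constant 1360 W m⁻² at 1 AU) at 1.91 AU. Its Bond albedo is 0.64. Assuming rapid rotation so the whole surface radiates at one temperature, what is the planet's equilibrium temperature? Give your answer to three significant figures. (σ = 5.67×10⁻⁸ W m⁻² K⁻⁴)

Flux at 1.91 AU: S = 1360/1.91² = 373 W m⁻².
Energy balance: absorbed = emitted ⇒ πR²·S(1−A) = 4πR²·σT_eq⁴, so T_eq⁴ = S(1−A)/(4σ).
T_eq = [373 × 0.36 / (4 × 5.67×10⁻⁸)]^(1/4) = (5.92×10⁸)^(1/4) = 156 K.

T_eq ≈ 156 K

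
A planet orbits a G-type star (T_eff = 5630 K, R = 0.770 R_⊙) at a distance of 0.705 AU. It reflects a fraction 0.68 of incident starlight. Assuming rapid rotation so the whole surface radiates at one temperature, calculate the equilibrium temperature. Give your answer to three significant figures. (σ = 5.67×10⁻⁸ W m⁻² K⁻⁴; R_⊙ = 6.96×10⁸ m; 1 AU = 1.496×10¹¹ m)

T_eq ≈ 213 K

R_⋆ = 0.770 × 6.96×10⁸ = 5.36×10⁸ m.
d = 0.705 AU = 1.05×10¹¹ m.
L = 4πR_⋆²σT_⋆⁴ = 4π(5.36×10⁸)² × 5.67×10⁻⁸ × (5630)⁴ = 2.06×10²⁶ W.
S = L/(4πd²) = 1470 W m⁻².
Energy balance: absorbed = emitted ⇒ πR²·S(1−A) = 4πR²·σT_eq⁴, so T_eq⁴ = S(1−A)/(4σ).
T_eq = [1470 × 0.32 / (4 × 5.67×10⁻⁸)]^(1/4) = (2.08×10⁹)^(1/4) = 213 K.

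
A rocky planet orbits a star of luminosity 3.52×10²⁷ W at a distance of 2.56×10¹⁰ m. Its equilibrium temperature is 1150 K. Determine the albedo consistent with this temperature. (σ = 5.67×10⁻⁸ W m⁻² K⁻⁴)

Flux: S = L/(4πd²) = 3.52×10²⁷/(4π×(2.56×10¹⁰)²) = 4.27×10⁵ W m⁻².
From T_eq⁴ = S(1−A)/(4σ): 1−A = 4σT_eq⁴/S.
1−A = 4 × 5.67×10⁻⁸ × (1150)⁴ / 4.27×10⁵ = 0.928.

A ≈ 0.07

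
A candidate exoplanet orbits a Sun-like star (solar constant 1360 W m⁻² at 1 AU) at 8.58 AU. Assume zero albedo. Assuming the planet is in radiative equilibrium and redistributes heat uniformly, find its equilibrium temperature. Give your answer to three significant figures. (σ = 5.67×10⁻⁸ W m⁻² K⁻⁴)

Flux at 8.58 AU: S = 1360/8.58² = 18.5 W m⁻².
Energy balance: absorbed = emitted ⇒ πR²·S(1−A) = 4πR²·σT_eq⁴, so T_eq⁴ = S(1−A)/(4σ).
T_eq = [18.5 × 1.00 / (4 × 5.67×10⁻⁸)]^(1/4) = (8.15×10⁷)^(1/4) = 95.0 K.

T_eq ≈ 95.0 K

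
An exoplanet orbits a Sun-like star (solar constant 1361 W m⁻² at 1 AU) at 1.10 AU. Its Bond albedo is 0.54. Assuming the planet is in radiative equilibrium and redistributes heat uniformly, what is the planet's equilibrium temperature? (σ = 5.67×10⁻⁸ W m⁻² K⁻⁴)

T_eq ≈ 219 K

Flux at 1.10 AU: S = 1361/1.10² = 1120 W m⁻².
Energy balance: absorbed = emitted ⇒ πR²·S(1−A) = 4πR²·σT_eq⁴, so T_eq⁴ = S(1−A)/(4σ).
T_eq = [1120 × 0.46 / (4 × 5.67×10⁻⁸)]^(1/4) = (2.28×10⁹)^(1/4) = 219 K.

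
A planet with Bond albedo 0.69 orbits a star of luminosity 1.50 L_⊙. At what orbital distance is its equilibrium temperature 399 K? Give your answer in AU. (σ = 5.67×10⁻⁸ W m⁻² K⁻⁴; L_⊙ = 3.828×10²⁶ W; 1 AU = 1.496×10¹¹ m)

L = 1.50 × 3.828×10²⁶ = 5.74×10²⁶ W.
From T_eq⁴ = L(1−A)/(16πσd²): d = √[L(1−A)/(16πσT_eq⁴)].
d = √[5.74×10²⁶ × 0.31 / (16π × 5.67×10⁻⁸ × (399)⁴)] = 4.96×10¹⁰ m = 0.332 AU.

d ≈ 0.332 AU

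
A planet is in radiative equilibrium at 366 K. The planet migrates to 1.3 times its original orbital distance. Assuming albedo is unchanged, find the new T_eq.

T_eq ∝ L^(1/4) · d^(−1/2).
T′ = 366 / 1.3^(1/2) = 321 K.

T_eq ≈ 321 K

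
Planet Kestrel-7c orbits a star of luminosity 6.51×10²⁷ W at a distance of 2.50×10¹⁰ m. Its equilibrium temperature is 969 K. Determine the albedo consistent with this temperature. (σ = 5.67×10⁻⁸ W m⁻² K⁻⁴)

Flux: S = L/(4πd²) = 6.51×10²⁷/(4π×(2.50×10¹⁰)²) = 8.29×10⁵ W m⁻².
From T_eq⁴ = S(1−A)/(4σ): 1−A = 4σT_eq⁴/S.
1−A = 4 × 5.67×10⁻⁸ × (969)⁴ / 8.29×10⁵ = 0.241.

A ≈ 0.76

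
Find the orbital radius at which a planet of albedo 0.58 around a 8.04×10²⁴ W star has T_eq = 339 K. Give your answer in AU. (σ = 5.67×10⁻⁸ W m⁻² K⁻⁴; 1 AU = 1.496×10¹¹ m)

From T_eq⁴ = L(1−A)/(16πσd²): d = √[L(1−A)/(16πσT_eq⁴)].
d = √[8.04×10²⁴ × 0.42 / (16π × 5.67×10⁻⁸ × (339)⁴)] = 9.47×10⁹ m = 0.0633 AU.

d ≈ 0.0633 AU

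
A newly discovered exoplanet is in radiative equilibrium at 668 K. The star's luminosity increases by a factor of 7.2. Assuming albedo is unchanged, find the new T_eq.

T_eq ≈ 1090 K

T_eq ∝ L^(1/4) · d^(−1/2).
T′ = 668 × 7.2^(1/4) = 1090 K.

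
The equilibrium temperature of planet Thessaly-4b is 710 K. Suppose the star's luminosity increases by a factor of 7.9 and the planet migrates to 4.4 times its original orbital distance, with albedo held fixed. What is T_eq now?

T_eq ∝ L^(1/4) · d^(−1/2).
T′ = 710 × 7.9^(1/4) / 4.4^(1/2) = 567 K.

T_eq ≈ 567 K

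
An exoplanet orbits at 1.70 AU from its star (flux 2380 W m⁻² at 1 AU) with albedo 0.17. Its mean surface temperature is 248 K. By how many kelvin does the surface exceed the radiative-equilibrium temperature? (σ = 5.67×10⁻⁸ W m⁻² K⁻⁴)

ΔT ≈ 13.7 K

S = 2380/1.70² = 823.5 W m⁻².
T_eq = [S(1−A)/(4σ)]^(1/4) = [823.5×0.83/(4×5.67×10⁻⁸)]^(1/4) = 234.3 K.
ΔT = T_surf − T_eq = 248 − 234.3.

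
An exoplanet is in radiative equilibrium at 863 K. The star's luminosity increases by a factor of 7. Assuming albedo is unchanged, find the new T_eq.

T_eq ≈ 1400 K

T_eq ∝ L^(1/4) · d^(−1/2).
T′ = 863 × 7^(1/4) = 1400 K.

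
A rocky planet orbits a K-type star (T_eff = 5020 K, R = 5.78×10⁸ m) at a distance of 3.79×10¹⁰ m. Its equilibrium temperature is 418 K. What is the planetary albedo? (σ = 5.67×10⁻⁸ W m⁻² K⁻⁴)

A ≈ 0.17

L = 4πR_⋆²σT_⋆⁴ = 4π(5.78×10⁸)² × 5.67×10⁻⁸ × (5020)⁴ = 1.51×10²⁶ W.
S = L/(4πd²) = 8370 W m⁻².
From T_eq⁴ = S(1−A)/(4σ): 1−A = 4σT_eq⁴/S.
1−A = 4 × 5.67×10⁻⁸ × (418)⁴ / 8370 = 0.827.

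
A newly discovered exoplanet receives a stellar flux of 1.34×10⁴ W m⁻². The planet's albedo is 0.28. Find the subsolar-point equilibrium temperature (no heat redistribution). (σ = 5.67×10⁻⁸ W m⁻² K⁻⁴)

At the subsolar point the surface absorbs S(1−A) and emits σT⁴ per unit area — no factor of 4, since only the local patch is in balance.
T = [1.34×10⁴ × 0.72 / 5.67×10⁻⁸]^(1/4) = (1.70×10¹¹)^(1/4) = 642 K.

T_ss ≈ 642 K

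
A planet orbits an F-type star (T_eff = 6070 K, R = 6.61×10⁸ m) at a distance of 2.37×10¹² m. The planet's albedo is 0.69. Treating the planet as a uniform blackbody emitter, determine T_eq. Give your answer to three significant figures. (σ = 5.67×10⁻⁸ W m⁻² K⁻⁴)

T_eq ≈ 53.5 K

L = 4πR_⋆²σT_⋆⁴ = 4π(6.61×10⁸)² × 5.67×10⁻⁸ × (6070)⁴ = 4.23×10²⁶ W.
S = L/(4πd²) = 5.99 W m⁻².
Energy balance: absorbed = emitted ⇒ πR²·S(1−A) = 4πR²·σT_eq⁴, so T_eq⁴ = S(1−A)/(4σ).
T_eq = [5.99 × 0.31 / (4 × 5.67×10⁻⁸)]^(1/4) = (8.18×10⁶)^(1/4) = 53.5 K.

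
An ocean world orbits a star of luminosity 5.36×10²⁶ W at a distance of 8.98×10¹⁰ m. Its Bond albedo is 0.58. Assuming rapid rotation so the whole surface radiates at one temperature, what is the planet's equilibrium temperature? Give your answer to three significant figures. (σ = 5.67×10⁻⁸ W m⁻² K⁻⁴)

Flux: S = L/(4πd²) = 5.36×10²⁶/(4π×(8.98×10¹⁰)²) = 5290 W m⁻².
Energy balance: absorbed = emitted ⇒ πR²·S(1−A) = 4πR²·σT_eq⁴, so T_eq⁴ = S(1−A)/(4σ).
T_eq = [5290 × 0.42 / (4 × 5.67×10⁻⁸)]^(1/4) = (9.80×10⁹)^(1/4) = 315 K.

T_eq ≈ 315 K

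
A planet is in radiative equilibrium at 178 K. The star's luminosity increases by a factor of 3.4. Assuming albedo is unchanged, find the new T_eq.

T_eq ≈ 242 K

T_eq ∝ L^(1/4) · d^(−1/2).
T′ = 178 × 3.4^(1/4) = 242 K.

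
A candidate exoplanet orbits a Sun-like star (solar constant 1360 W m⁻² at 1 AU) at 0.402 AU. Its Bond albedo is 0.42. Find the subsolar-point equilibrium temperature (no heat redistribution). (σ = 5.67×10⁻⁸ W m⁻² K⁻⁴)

T_ss ≈ 542 K

Flux at 0.402 AU: S = 1360/0.402² = 8420 W m⁻².
At the subsolar point the surface absorbs S(1−A) and emits σT⁴ per unit area — no factor of 4, since only the local patch is in balance.
T = [8420 × 0.58 / 5.67×10⁻⁸]^(1/4) = (8.61×10¹⁰)^(1/4) = 542 K.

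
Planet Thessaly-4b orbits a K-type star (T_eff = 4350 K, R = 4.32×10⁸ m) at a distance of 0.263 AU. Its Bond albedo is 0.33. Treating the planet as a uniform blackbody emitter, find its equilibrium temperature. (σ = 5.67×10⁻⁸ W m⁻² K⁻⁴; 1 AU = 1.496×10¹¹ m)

d = 0.263 AU = 3.93×10¹⁰ m.
L = 4πR_⋆²σT_⋆⁴ = 4π(4.32×10⁸)² × 5.67×10⁻⁸ × (4350)⁴ = 4.76×10²⁵ W.
S = L/(4πd²) = 2450 W m⁻².
Energy balance: absorbed = emitted ⇒ πR²·S(1−A) = 4πR²·σT_eq⁴, so T_eq⁴ = S(1−A)/(4σ).
T_eq = [2450 × 0.67 / (4 × 5.67×10⁻⁸)]^(1/4) = (7.23×10⁹)^(1/4) = 292 K.

T_eq ≈ 292 K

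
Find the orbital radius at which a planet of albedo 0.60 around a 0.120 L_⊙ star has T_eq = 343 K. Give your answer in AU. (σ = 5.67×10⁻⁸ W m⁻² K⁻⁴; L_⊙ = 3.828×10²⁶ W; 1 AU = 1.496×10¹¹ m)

d ≈ 0.144 AU

L = 0.120 × 3.828×10²⁶ = 4.59×10²⁵ W.
From T_eq⁴ = L(1−A)/(16πσd²): d = √[L(1−A)/(16πσT_eq⁴)].
d = √[4.59×10²⁵ × 0.40 / (16π × 5.67×10⁻⁸ × (343)⁴)] = 2.16×10¹⁰ m = 0.144 AU.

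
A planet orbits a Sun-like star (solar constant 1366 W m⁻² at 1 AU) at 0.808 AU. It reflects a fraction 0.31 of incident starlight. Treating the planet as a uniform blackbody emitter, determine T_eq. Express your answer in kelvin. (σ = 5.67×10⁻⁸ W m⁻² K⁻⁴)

T_eq ≈ 282 K

Flux at 0.808 AU: S = 1366/0.808² = 2090 W m⁻².
Energy balance: absorbed = emitted ⇒ πR²·S(1−A) = 4πR²·σT_eq⁴, so T_eq⁴ = S(1−A)/(4σ).
T_eq = [2090 × 0.69 / (4 × 5.67×10⁻⁸)]^(1/4) = (6.37×10⁹)^(1/4) = 282 K.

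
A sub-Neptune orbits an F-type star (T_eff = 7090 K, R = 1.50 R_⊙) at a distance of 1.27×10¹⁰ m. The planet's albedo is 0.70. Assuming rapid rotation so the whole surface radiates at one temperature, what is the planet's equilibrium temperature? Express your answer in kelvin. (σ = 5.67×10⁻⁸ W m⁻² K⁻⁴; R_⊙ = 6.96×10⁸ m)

T_eq ≈ 1060 K

R_⋆ = 1.50 × 6.96×10⁸ = 1.04×10⁹ m.
L = 4πR_⋆²σT_⋆⁴ = 4π(1.04×10⁹)² × 5.67×10⁻⁸ × (7090)⁴ = 1.96×10²⁷ W.
S = L/(4πd²) = 9.68×10⁵ W m⁻².
Energy balance: absorbed = emitted ⇒ πR²·S(1−A) = 4πR²·σT_eq⁴, so T_eq⁴ = S(1−A)/(4σ).
T_eq = [9.68×10⁵ × 0.30 / (4 × 5.67×10⁻⁸)]^(1/4) = (1.28×10¹²)^(1/4) = 1060 K.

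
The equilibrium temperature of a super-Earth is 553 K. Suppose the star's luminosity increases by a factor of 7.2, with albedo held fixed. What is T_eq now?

T_eq ∝ L^(1/4) · d^(−1/2).
T′ = 553 × 7.2^(1/4) = 906 K.

T_eq ≈ 906 K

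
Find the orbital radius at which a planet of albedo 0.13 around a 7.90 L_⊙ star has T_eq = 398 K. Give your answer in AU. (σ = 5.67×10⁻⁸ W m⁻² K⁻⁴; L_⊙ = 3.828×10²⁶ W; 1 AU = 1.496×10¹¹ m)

d ≈ 1.28 AU

L = 7.90 × 3.828×10²⁶ = 3.02×10²⁷ W.
From T_eq⁴ = L(1−A)/(16πσd²): d = √[L(1−A)/(16πσT_eq⁴)].
d = √[3.02×10²⁷ × 0.87 / (16π × 5.67×10⁻⁸ × (398)⁴)] = 1.92×10¹¹ m = 1.28 AU.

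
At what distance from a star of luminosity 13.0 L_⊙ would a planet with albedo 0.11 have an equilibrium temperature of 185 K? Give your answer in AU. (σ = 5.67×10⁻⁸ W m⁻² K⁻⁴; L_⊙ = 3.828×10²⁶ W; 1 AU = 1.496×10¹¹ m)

d ≈ 7.70 AU

L = 13.0 × 3.828×10²⁶ = 4.98×10²⁷ W.
From T_eq⁴ = L(1−A)/(16πσd²): d = √[L(1−A)/(16πσT_eq⁴)].
d = √[4.98×10²⁷ × 0.89 / (16π × 5.67×10⁻⁸ × (185)⁴)] = 1.15×10¹² m = 7.70 AU.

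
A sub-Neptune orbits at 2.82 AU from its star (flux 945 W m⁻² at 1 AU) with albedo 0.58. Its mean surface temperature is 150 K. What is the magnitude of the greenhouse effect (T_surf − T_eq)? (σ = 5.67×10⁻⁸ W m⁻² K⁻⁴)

S = 945/2.82² = 118.8 W m⁻².
T_eq = [S(1−A)/(4σ)]^(1/4) = [118.8×0.42/(4×5.67×10⁻⁸)]^(1/4) = 121.8 K.
ΔT = T_surf − T_eq = 150 − 121.8.

ΔT ≈ 28.2 K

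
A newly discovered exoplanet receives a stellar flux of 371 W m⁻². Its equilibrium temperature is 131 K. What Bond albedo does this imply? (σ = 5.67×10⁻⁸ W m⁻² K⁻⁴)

A ≈ 0.82

From T_eq⁴ = S(1−A)/(4σ): 1−A = 4σT_eq⁴/S.
1−A = 4 × 5.67×10⁻⁸ × (131)⁴ / 371 = 0.180.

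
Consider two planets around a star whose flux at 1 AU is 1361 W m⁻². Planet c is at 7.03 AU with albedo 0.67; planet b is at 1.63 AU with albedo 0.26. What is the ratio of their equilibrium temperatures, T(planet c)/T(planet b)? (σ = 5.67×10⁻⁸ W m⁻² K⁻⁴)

T₁/T₂ ≈ 0.393

T_eq = [S₀(1−A)/(4σd²)]^(1/4), so T ∝ (1−A)^(1/4) / √d.
T₁ = [1361×0.33/(4×5.67×10⁻⁸×7.03²)]^(1/4) = 79.56 K.
T₂ = [1361×0.74/(4×5.67×10⁻⁸×1.63²)]^(1/4) = 202.19 K.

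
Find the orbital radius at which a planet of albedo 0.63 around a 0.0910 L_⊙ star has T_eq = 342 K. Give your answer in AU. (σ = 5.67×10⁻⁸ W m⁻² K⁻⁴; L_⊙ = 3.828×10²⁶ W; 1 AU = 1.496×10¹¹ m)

d ≈ 0.122 AU

L = 0.0910 × 3.828×10²⁶ = 3.48×10²⁵ W.
From T_eq⁴ = L(1−A)/(16πσd²): d = √[L(1−A)/(16πσT_eq⁴)].
d = √[3.48×10²⁵ × 0.37 / (16π × 5.67×10⁻⁸ × (342)⁴)] = 1.82×10¹⁰ m = 0.122 AU.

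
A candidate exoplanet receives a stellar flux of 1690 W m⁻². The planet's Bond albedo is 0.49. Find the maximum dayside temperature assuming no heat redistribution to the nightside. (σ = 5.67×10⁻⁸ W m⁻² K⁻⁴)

With no redistribution each surface element balances locally: S(1−A) = σT⁴.
T = [1690 × 0.51 / 5.67×10⁻⁸]^(1/4) = (1.52×10¹⁰)^(1/4) = 351 K.

T_ss ≈ 351 K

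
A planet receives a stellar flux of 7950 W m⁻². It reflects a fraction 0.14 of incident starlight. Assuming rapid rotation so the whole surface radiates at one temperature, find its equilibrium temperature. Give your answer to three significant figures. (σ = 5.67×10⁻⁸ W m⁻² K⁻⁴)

Energy balance: absorbed = emitted ⇒ πR²·S(1−A) = 4πR²·σT_eq⁴, so T_eq⁴ = S(1−A)/(4σ).
T_eq = [7950 × 0.86 / (4 × 5.67×10⁻⁸)]^(1/4) = (3.01×10¹⁰)^(1/4) = 417 K.

T_eq ≈ 417 K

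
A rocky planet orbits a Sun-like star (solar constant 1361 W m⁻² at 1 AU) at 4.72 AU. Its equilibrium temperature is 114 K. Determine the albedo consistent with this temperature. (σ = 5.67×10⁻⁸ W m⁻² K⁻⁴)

A ≈ 0.37

Flux at 4.72 AU: S = 1361/4.72² = 61.1 W m⁻².
From T_eq⁴ = S(1−A)/(4σ): 1−A = 4σT_eq⁴/S.
1−A = 4 × 5.67×10⁻⁸ × (114)⁴ / 61.1 = 0.627.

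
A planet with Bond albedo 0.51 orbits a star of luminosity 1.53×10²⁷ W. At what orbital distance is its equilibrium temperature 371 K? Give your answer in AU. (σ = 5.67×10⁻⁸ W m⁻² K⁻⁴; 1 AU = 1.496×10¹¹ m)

d ≈ 0.788 AU

From T_eq⁴ = L(1−A)/(16πσd²): d = √[L(1−A)/(16πσT_eq⁴)].
d = √[1.53×10²⁷ × 0.49 / (16π × 5.67×10⁻⁸ × (371)⁴)] = 1.18×10¹¹ m = 0.788 AU.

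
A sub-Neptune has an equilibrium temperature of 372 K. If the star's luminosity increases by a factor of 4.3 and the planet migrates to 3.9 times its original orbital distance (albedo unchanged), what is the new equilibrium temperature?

T_eq ≈ 271 K

T_eq ∝ L^(1/4) · d^(−1/2).
T′ = 372 × 4.3^(1/4) / 3.9^(1/2) = 271 K.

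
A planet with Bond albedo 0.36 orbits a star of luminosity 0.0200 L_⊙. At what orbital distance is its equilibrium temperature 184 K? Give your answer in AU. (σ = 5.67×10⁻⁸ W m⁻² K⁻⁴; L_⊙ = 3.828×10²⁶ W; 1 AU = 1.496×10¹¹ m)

d ≈ 0.259 AU

L = 0.0200 × 3.828×10²⁶ = 7.66×10²⁴ W.
From T_eq⁴ = L(1−A)/(16πσd²): d = √[L(1−A)/(16πσT_eq⁴)].
d = √[7.66×10²⁴ × 0.64 / (16π × 5.67×10⁻⁸ × (184)⁴)] = 3.87×10¹⁰ m = 0.259 AU.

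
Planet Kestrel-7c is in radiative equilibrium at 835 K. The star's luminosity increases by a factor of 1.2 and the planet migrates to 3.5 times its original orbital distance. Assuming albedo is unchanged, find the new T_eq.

T_eq ≈ 467 K

T_eq ∝ L^(1/4) · d^(−1/2).
T′ = 835 × 1.2^(1/4) / 3.5^(1/2) = 467 K.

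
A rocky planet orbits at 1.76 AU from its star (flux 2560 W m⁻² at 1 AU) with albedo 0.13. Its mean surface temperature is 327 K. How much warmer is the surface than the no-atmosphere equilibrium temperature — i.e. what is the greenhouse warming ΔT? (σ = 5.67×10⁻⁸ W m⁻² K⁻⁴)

ΔT ≈ 89.7 K

S = 2560/1.76² = 826.4 W m⁻².
T_eq = [S(1−A)/(4σ)]^(1/4) = [826.4×0.87/(4×5.67×10⁻⁸)]^(1/4) = 237.3 K.
ΔT = T_surf − T_eq = 327 − 237.3.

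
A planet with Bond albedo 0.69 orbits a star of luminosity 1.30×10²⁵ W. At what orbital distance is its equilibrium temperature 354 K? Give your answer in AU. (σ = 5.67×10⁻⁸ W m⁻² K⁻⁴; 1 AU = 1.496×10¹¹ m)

d ≈ 0.0634 AU

From T_eq⁴ = L(1−A)/(16πσd²): d = √[L(1−A)/(16πσT_eq⁴)].
d = √[1.30×10²⁵ × 0.31 / (16π × 5.67×10⁻⁸ × (354)⁴)] = 9.49×10⁹ m = 0.0634 AU.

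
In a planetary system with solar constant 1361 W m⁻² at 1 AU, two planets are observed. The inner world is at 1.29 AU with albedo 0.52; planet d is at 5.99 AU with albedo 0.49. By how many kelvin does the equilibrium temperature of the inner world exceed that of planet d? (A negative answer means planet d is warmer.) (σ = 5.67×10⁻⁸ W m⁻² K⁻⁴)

T_eq = [S₀(1−A)/(4σd²)]^(1/4), so T ∝ (1−A)^(1/4) / √d.
T₁ = [1361×0.48/(4×5.67×10⁻⁸×1.29²)]^(1/4) = 203.97 K.
T₂ = [1361×0.51/(4×5.67×10⁻⁸×5.99²)]^(1/4) = 96.10 K.

ΔT ≈ 107.9 K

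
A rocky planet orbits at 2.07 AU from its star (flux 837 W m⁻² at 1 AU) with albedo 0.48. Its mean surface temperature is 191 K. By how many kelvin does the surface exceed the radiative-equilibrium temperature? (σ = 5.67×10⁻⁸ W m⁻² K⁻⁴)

ΔT ≈ 45.5 K

S = 837/2.07² = 195.3 W m⁻².
T_eq = [S(1−A)/(4σ)]^(1/4) = [195.3×0.52/(4×5.67×10⁻⁸)]^(1/4) = 145.5 K.
ΔT = T_surf − T_eq = 191 − 145.5.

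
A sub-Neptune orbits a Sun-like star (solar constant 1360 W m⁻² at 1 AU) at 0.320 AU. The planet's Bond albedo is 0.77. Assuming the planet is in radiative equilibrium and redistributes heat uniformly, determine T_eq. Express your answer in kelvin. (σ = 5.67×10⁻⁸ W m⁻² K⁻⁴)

T_eq ≈ 341 K

Flux at 0.320 AU: S = 1360/0.320² = 1.33×10⁴ W m⁻².
Energy balance: absorbed = emitted ⇒ πR²·S(1−A) = 4πR²·σT_eq⁴, so T_eq⁴ = S(1−A)/(4σ).
T_eq = [1.33×10⁴ × 0.23 / (4 × 5.67×10⁻⁸)]^(1/4) = (1.35×10¹⁰)^(1/4) = 341 K.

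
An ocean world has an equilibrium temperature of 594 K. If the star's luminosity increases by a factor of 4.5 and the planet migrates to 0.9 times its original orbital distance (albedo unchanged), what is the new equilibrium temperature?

T_eq ∝ L^(1/4) · d^(−1/2).
T′ = 594 × 4.5^(1/4) / 0.9^(1/2) = 912 K.

T_eq ≈ 912 K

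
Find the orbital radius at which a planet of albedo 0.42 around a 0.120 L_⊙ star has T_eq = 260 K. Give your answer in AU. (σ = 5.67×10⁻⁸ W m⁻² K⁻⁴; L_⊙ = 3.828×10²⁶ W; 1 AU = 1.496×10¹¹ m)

d ≈ 0.302 AU

L = 0.120 × 3.828×10²⁶ = 4.59×10²⁵ W.
From T_eq⁴ = L(1−A)/(16πσd²): d = √[L(1−A)/(16πσT_eq⁴)].
d = √[4.59×10²⁵ × 0.58 / (16π × 5.67×10⁻⁸ × (260)⁴)] = 4.52×10¹⁰ m = 0.302 AU.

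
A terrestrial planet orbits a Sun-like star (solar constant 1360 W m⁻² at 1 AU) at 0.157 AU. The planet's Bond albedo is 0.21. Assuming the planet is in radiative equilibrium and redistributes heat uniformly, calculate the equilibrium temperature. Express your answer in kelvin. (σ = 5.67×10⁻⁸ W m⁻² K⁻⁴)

T_eq ≈ 662 K

Flux at 0.157 AU: S = 1360/0.157² = 5.52×10⁴ W m⁻².
Energy balance: absorbed = emitted ⇒ πR²·S(1−A) = 4πR²·σT_eq⁴, so T_eq⁴ = S(1−A)/(4σ).
T_eq = [5.52×10⁴ × 0.79 / (4 × 5.67×10⁻⁸)]^(1/4) = (1.92×10¹¹)^(1/4) = 662 K.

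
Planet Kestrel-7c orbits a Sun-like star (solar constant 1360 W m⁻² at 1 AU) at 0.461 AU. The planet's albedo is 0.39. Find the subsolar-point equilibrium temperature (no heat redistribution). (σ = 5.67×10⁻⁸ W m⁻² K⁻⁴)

Flux at 0.461 AU: S = 1360/0.461² = 6400 W m⁻².
At the subsolar point the surface absorbs S(1−A) and emits σT⁴ per unit area — no factor of 4, since only the local patch is in balance.
T = [6400 × 0.61 / 5.67×10⁻⁸]^(1/4) = (6.88×10¹⁰)^(1/4) = 512 K.

T_ss ≈ 512 K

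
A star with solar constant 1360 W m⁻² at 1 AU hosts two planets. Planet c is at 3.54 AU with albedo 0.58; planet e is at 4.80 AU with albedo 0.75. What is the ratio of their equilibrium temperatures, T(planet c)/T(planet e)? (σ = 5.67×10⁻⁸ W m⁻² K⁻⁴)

T₁/T₂ ≈ 1.326

T_eq = [S₀(1−A)/(4σd²)]^(1/4), so T ∝ (1−A)^(1/4) / √d.
T₁ = [1360×0.42/(4×5.67×10⁻⁸×3.54²)]^(1/4) = 119.07 K.
T₂ = [1360×0.25/(4×5.67×10⁻⁸×4.80²)]^(1/4) = 89.81 K.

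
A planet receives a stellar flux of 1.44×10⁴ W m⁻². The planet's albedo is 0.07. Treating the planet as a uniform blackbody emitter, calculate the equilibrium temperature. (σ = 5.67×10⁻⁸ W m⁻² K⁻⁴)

T_eq ≈ 493 K

Energy balance: absorbed = emitted ⇒ πR²·S(1−A) = 4πR²·σT_eq⁴, so T_eq⁴ = S(1−A)/(4σ).
T_eq = [1.44×10⁴ × 0.93 / (4 × 5.67×10⁻⁸)]^(1/4) = (5.90×10¹⁰)^(1/4) = 493 K.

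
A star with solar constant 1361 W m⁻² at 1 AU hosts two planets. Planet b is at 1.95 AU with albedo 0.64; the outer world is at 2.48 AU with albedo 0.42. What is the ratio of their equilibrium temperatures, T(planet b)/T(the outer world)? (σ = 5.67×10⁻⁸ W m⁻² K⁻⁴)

T_eq = [S₀(1−A)/(4σd²)]^(1/4), so T ∝ (1−A)^(1/4) / √d.
T₁ = [1361×0.36/(4×5.67×10⁻⁸×1.95²)]^(1/4) = 154.39 K.
T₂ = [1361×0.58/(4×5.67×10⁻⁸×2.48²)]^(1/4) = 154.24 K.

T₁/T₂ ≈ 1.001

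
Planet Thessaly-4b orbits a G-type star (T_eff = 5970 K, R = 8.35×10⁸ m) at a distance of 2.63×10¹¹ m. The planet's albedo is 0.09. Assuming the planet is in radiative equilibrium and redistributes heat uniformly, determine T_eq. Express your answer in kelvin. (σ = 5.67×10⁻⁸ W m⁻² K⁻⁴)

T_eq ≈ 232 K

L = 4πR_⋆²σT_⋆⁴ = 4π(8.35×10⁸)² × 5.67×10⁻⁸ × (5970)⁴ = 6.31×10²⁶ W.
S = L/(4πd²) = 726 W m⁻².
Energy balance: absorbed = emitted ⇒ πR²·S(1−A) = 4πR²·σT_eq⁴, so T_eq⁴ = S(1−A)/(4σ).
T_eq = [726 × 0.91 / (4 × 5.67×10⁻⁸)]^(1/4) = (2.91×10⁹)^(1/4) = 232 K.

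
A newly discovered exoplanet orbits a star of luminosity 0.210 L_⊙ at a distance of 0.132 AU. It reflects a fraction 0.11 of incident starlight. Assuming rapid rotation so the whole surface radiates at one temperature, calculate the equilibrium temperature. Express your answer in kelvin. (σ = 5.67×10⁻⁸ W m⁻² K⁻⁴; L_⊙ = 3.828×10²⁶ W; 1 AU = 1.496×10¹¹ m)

T_eq ≈ 504 K

d = 0.132 AU = 1.97×10¹⁰ m.
L = 0.210 × 3.828×10²⁶ = 8.04×10²⁵ W.
Flux: S = L/(4πd²) = 8.04×10²⁵/(4π×(1.97×10¹⁰)²) = 1.64×10⁴ W m⁻².
Energy balance: absorbed = emitted ⇒ πR²·S(1−A) = 4πR²·σT_eq⁴, so T_eq⁴ = S(1−A)/(4σ).
T_eq = [1.64×10⁴ × 0.89 / (4 × 5.67×10⁻⁸)]^(1/4) = (6.44×10¹⁰)^(1/4) = 504 K.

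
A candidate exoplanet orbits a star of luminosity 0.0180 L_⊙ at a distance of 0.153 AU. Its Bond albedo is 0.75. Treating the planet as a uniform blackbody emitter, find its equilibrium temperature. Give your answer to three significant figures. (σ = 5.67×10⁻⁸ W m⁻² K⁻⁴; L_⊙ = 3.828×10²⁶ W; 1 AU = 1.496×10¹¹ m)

T_eq ≈ 184 K

d = 0.153 AU = 2.29×10¹⁰ m.
L = 0.0180 × 3.828×10²⁶ = 6.89×10²⁴ W.
Flux: S = L/(4πd²) = 6.89×10²⁴/(4π×(2.29×10¹⁰)²) = 1050 W m⁻².
Energy balance: absorbed = emitted ⇒ πR²·S(1−A) = 4πR²·σT_eq⁴, so T_eq⁴ = S(1−A)/(4σ).
T_eq = [1050 × 0.25 / (4 × 5.67×10⁻⁸)]^(1/4) = (1.15×10⁹)^(1/4) = 184 K.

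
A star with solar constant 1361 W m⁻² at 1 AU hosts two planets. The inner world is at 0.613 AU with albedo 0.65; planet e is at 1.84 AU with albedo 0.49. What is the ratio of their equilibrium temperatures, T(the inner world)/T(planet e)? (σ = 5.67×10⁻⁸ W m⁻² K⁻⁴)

T₁/T₂ ≈ 1.577

T_eq = [S₀(1−A)/(4σd²)]^(1/4), so T ∝ (1−A)^(1/4) / √d.
T₁ = [1361×0.35/(4×5.67×10⁻⁸×0.613²)]^(1/4) = 273.43 K.
T₂ = [1361×0.51/(4×5.67×10⁻⁸×1.84²)]^(1/4) = 173.40 K.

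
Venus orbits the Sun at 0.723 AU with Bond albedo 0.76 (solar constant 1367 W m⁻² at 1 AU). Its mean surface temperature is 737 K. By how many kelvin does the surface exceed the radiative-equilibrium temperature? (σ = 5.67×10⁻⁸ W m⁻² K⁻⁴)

S = 1367/0.723² = 2615 W m⁻².
T_eq = [S(1−A)/(4σ)]^(1/4) = [2615×0.24/(4×5.67×10⁻⁸)]^(1/4) = 229.4 K.
ΔT = T_surf − T_eq = 737 − 229.4.

ΔT ≈ 507.6 K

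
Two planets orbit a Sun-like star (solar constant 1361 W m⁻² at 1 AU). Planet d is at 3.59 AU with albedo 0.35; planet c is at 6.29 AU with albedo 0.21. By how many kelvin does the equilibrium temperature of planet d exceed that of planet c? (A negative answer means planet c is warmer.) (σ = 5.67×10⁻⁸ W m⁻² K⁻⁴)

ΔT ≈ 27.3 K

T_eq = [S₀(1−A)/(4σd²)]^(1/4), so T ∝ (1−A)^(1/4) / √d.
T₁ = [1361×0.65/(4×5.67×10⁻⁸×3.59²)]^(1/4) = 131.90 K.
T₂ = [1361×0.79/(4×5.67×10⁻⁸×6.29²)]^(1/4) = 104.62 K.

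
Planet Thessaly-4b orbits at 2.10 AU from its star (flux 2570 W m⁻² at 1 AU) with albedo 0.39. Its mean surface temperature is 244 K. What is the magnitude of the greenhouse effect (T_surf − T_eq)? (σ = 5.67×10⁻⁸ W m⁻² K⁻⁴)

ΔT ≈ 45.0 K

S = 2570/2.10² = 582.8 W m⁻².
T_eq = [S(1−A)/(4σ)]^(1/4) = [582.8×0.61/(4×5.67×10⁻⁸)]^(1/4) = 199.0 K.
ΔT = T_surf − T_eq = 244 − 199.0.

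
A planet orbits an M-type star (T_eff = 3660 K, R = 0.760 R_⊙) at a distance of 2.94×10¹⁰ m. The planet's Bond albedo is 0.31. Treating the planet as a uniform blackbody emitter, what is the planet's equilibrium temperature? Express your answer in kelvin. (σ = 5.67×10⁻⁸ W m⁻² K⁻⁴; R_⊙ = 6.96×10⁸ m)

R_⋆ = 0.760 × 6.96×10⁸ = 5.29×10⁸ m.
L = 4πR_⋆²σT_⋆⁴ = 4π(5.29×10⁸)² × 5.67×10⁻⁸ × (3660)⁴ = 3.58×10²⁵ W.
S = L/(4πd²) = 3290 W m⁻².
Energy balance: absorbed = emitted ⇒ πR²·S(1−A) = 4πR²·σT_eq⁴, so T_eq⁴ = S(1−A)/(4σ).
T_eq = [3290 × 0.69 / (4 × 5.67×10⁻⁸)]^(1/4) = (1.00×10¹⁰)^(1/4) = 316 K.

T_eq ≈ 316 K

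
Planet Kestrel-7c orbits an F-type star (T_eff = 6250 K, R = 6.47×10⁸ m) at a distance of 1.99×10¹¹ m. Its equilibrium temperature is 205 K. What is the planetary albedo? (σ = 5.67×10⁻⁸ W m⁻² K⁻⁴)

A ≈ 0.56

L = 4πR_⋆²σT_⋆⁴ = 4π(6.47×10⁸)² × 5.67×10⁻⁸ × (6250)⁴ = 4.55×10²⁶ W.
S = L/(4πd²) = 915 W m⁻².
From T_eq⁴ = S(1−A)/(4σ): 1−A = 4σT_eq⁴/S.
1−A = 4 × 5.67×10⁻⁸ × (205)⁴ / 915 = 0.438.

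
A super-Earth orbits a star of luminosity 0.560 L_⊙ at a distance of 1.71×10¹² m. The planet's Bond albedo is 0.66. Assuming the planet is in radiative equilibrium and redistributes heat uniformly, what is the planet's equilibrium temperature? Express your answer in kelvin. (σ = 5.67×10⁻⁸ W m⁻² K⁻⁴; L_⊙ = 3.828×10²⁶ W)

T_eq ≈ 54.4 K

L = 0.560 × 3.828×10²⁶ = 2.14×10²⁶ W.
Flux: S = L/(4πd²) = 2.14×10²⁶/(4π×(1.71×10¹²)²) = 5.83 W m⁻².
Energy balance: absorbed = emitted ⇒ πR²·S(1−A) = 4πR²·σT_eq⁴, so T_eq⁴ = S(1−A)/(4σ).
T_eq = [5.83 × 0.34 / (4 × 5.67×10⁻⁸)]^(1/4) = (8.75×10⁶)^(1/4) = 54.4 K.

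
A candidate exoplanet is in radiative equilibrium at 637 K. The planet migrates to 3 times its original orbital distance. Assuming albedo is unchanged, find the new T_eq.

T_eq ≈ 368 K

T_eq ∝ L^(1/4) · d^(−1/2).
T′ = 637 / 3^(1/2) = 368 K.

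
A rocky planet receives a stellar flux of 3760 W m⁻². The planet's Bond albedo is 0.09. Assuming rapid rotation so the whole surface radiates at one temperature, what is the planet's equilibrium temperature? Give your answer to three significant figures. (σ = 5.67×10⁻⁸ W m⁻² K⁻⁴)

Energy balance: absorbed = emitted ⇒ πR²·S(1−A) = 4πR²·σT_eq⁴, so T_eq⁴ = S(1−A)/(4σ).
T_eq = [3760 × 0.91 / (4 × 5.67×10⁻⁸)]^(1/4) = (1.51×10¹⁰)^(1/4) = 350 K.

T_eq ≈ 350 K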